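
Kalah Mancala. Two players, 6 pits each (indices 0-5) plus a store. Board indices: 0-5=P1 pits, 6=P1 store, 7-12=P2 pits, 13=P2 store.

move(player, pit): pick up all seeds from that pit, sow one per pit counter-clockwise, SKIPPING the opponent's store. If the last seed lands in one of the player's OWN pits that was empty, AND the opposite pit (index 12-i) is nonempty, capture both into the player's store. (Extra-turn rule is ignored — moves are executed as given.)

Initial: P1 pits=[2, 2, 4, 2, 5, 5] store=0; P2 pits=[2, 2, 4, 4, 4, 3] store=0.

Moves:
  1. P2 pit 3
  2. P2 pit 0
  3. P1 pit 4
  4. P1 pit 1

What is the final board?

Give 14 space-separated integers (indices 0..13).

Answer: 3 0 5 3 0 6 1 1 4 6 0 5 4 1

Derivation:
Move 1: P2 pit3 -> P1=[3,2,4,2,5,5](0) P2=[2,2,4,0,5,4](1)
Move 2: P2 pit0 -> P1=[3,2,4,2,5,5](0) P2=[0,3,5,0,5,4](1)
Move 3: P1 pit4 -> P1=[3,2,4,2,0,6](1) P2=[1,4,6,0,5,4](1)
Move 4: P1 pit1 -> P1=[3,0,5,3,0,6](1) P2=[1,4,6,0,5,4](1)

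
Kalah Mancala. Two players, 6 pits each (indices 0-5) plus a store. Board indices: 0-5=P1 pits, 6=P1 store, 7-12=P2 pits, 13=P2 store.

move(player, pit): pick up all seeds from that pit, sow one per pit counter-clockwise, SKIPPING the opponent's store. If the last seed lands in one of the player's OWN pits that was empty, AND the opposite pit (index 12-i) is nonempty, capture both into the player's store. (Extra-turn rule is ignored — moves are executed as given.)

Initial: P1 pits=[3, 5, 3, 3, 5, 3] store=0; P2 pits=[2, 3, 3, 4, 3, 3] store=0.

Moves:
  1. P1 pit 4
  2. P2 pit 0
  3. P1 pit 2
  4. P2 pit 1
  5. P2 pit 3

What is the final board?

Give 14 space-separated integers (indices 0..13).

Answer: 4 6 1 4 1 5 1 0 0 6 0 5 5 2

Derivation:
Move 1: P1 pit4 -> P1=[3,5,3,3,0,4](1) P2=[3,4,4,4,3,3](0)
Move 2: P2 pit0 -> P1=[3,5,3,3,0,4](1) P2=[0,5,5,5,3,3](0)
Move 3: P1 pit2 -> P1=[3,5,0,4,1,5](1) P2=[0,5,5,5,3,3](0)
Move 4: P2 pit1 -> P1=[3,5,0,4,1,5](1) P2=[0,0,6,6,4,4](1)
Move 5: P2 pit3 -> P1=[4,6,1,4,1,5](1) P2=[0,0,6,0,5,5](2)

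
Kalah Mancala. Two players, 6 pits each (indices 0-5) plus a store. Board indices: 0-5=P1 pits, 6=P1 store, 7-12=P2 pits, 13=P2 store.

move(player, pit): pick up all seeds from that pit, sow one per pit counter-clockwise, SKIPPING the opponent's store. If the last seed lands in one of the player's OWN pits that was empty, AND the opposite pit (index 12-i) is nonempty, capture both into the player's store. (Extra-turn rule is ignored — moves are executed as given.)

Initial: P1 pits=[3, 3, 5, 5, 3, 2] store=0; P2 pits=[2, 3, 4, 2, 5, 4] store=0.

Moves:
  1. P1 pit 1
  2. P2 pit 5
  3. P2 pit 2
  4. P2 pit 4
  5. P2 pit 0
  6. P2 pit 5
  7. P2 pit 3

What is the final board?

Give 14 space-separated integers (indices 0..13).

Answer: 6 2 8 0 4 2 0 0 4 0 0 1 1 13

Derivation:
Move 1: P1 pit1 -> P1=[3,0,6,6,4,2](0) P2=[2,3,4,2,5,4](0)
Move 2: P2 pit5 -> P1=[4,1,7,6,4,2](0) P2=[2,3,4,2,5,0](1)
Move 3: P2 pit2 -> P1=[4,1,7,6,4,2](0) P2=[2,3,0,3,6,1](2)
Move 4: P2 pit4 -> P1=[5,2,8,7,4,2](0) P2=[2,3,0,3,0,2](3)
Move 5: P2 pit0 -> P1=[5,2,8,0,4,2](0) P2=[0,4,0,3,0,2](11)
Move 6: P2 pit5 -> P1=[6,2,8,0,4,2](0) P2=[0,4,0,3,0,0](12)
Move 7: P2 pit3 -> P1=[6,2,8,0,4,2](0) P2=[0,4,0,0,1,1](13)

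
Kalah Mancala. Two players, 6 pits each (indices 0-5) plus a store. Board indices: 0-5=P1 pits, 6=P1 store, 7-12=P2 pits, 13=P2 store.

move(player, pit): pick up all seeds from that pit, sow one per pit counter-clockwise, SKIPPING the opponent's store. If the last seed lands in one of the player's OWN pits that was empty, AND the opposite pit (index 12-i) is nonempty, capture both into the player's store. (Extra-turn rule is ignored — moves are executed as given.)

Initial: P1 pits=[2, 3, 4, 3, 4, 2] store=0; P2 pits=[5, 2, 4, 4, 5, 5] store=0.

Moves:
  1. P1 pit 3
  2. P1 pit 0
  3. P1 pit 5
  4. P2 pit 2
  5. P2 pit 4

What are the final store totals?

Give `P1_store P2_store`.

Answer: 2 2

Derivation:
Move 1: P1 pit3 -> P1=[2,3,4,0,5,3](1) P2=[5,2,4,4,5,5](0)
Move 2: P1 pit0 -> P1=[0,4,5,0,5,3](1) P2=[5,2,4,4,5,5](0)
Move 3: P1 pit5 -> P1=[0,4,5,0,5,0](2) P2=[6,3,4,4,5,5](0)
Move 4: P2 pit2 -> P1=[0,4,5,0,5,0](2) P2=[6,3,0,5,6,6](1)
Move 5: P2 pit4 -> P1=[1,5,6,1,5,0](2) P2=[6,3,0,5,0,7](2)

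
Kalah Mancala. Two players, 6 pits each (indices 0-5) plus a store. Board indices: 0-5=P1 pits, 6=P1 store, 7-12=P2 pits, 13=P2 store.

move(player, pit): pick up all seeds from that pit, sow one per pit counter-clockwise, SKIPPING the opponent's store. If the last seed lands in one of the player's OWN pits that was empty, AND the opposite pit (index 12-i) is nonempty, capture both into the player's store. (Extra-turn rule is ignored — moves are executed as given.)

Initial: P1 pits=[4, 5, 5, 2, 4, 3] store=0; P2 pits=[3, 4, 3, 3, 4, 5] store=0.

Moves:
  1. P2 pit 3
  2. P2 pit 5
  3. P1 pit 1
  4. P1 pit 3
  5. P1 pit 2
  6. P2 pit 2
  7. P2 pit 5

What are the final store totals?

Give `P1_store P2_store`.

Answer: 3 4

Derivation:
Move 1: P2 pit3 -> P1=[4,5,5,2,4,3](0) P2=[3,4,3,0,5,6](1)
Move 2: P2 pit5 -> P1=[5,6,6,3,5,3](0) P2=[3,4,3,0,5,0](2)
Move 3: P1 pit1 -> P1=[5,0,7,4,6,4](1) P2=[4,4,3,0,5,0](2)
Move 4: P1 pit3 -> P1=[5,0,7,0,7,5](2) P2=[5,4,3,0,5,0](2)
Move 5: P1 pit2 -> P1=[5,0,0,1,8,6](3) P2=[6,5,4,0,5,0](2)
Move 6: P2 pit2 -> P1=[5,0,0,1,8,6](3) P2=[6,5,0,1,6,1](3)
Move 7: P2 pit5 -> P1=[5,0,0,1,8,6](3) P2=[6,5,0,1,6,0](4)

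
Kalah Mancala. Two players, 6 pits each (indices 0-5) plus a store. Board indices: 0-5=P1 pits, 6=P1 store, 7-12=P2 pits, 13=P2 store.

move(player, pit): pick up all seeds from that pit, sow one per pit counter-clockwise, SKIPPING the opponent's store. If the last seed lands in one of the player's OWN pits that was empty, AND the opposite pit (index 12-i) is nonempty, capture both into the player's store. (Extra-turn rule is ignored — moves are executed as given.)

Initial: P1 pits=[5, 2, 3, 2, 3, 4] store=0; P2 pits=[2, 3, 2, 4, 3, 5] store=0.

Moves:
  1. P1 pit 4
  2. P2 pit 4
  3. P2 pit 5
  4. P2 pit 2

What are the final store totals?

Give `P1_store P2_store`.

Answer: 1 6

Derivation:
Move 1: P1 pit4 -> P1=[5,2,3,2,0,5](1) P2=[3,3,2,4,3,5](0)
Move 2: P2 pit4 -> P1=[6,2,3,2,0,5](1) P2=[3,3,2,4,0,6](1)
Move 3: P2 pit5 -> P1=[7,3,4,3,1,5](1) P2=[3,3,2,4,0,0](2)
Move 4: P2 pit2 -> P1=[7,0,4,3,1,5](1) P2=[3,3,0,5,0,0](6)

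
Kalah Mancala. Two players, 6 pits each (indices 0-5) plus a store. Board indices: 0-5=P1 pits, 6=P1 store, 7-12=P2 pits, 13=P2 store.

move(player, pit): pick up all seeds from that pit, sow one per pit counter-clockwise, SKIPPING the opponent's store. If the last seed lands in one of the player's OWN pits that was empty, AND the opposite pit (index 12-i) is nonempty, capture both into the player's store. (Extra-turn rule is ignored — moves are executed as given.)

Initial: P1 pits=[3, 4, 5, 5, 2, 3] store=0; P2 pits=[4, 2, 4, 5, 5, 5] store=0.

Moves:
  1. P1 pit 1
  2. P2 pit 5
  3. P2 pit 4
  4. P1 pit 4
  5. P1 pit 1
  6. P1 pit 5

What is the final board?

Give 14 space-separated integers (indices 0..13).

Answer: 5 0 9 8 0 0 2 6 3 5 6 0 1 2

Derivation:
Move 1: P1 pit1 -> P1=[3,0,6,6,3,4](0) P2=[4,2,4,5,5,5](0)
Move 2: P2 pit5 -> P1=[4,1,7,7,3,4](0) P2=[4,2,4,5,5,0](1)
Move 3: P2 pit4 -> P1=[5,2,8,7,3,4](0) P2=[4,2,4,5,0,1](2)
Move 4: P1 pit4 -> P1=[5,2,8,7,0,5](1) P2=[5,2,4,5,0,1](2)
Move 5: P1 pit1 -> P1=[5,0,9,8,0,5](1) P2=[5,2,4,5,0,1](2)
Move 6: P1 pit5 -> P1=[5,0,9,8,0,0](2) P2=[6,3,5,6,0,1](2)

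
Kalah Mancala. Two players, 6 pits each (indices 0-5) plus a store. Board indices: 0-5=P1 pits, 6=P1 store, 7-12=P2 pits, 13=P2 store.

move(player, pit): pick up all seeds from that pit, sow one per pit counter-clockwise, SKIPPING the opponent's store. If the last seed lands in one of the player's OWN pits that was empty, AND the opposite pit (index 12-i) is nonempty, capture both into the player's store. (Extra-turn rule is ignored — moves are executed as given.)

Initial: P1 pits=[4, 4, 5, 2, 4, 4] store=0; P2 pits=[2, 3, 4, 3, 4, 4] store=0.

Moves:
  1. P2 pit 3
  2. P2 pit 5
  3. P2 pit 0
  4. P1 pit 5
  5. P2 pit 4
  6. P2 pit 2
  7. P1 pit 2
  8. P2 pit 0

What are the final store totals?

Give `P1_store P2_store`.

Move 1: P2 pit3 -> P1=[4,4,5,2,4,4](0) P2=[2,3,4,0,5,5](1)
Move 2: P2 pit5 -> P1=[5,5,6,3,4,4](0) P2=[2,3,4,0,5,0](2)
Move 3: P2 pit0 -> P1=[5,5,6,3,4,4](0) P2=[0,4,5,0,5,0](2)
Move 4: P1 pit5 -> P1=[5,5,6,3,4,0](1) P2=[1,5,6,0,5,0](2)
Move 5: P2 pit4 -> P1=[6,6,7,3,4,0](1) P2=[1,5,6,0,0,1](3)
Move 6: P2 pit2 -> P1=[7,7,7,3,4,0](1) P2=[1,5,0,1,1,2](4)
Move 7: P1 pit2 -> P1=[7,7,0,4,5,1](2) P2=[2,6,1,1,1,2](4)
Move 8: P2 pit0 -> P1=[7,7,0,4,5,1](2) P2=[0,7,2,1,1,2](4)

Answer: 2 4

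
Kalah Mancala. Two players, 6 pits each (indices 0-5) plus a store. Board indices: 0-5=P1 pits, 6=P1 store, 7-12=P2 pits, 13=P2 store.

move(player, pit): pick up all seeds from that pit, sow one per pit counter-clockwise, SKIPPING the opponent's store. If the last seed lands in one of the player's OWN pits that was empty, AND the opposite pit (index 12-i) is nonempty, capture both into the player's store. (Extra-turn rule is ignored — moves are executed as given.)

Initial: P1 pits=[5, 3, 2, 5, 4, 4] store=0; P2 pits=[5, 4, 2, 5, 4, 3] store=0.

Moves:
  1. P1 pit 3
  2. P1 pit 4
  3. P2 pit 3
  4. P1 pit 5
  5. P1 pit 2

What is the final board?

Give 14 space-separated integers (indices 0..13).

Answer: 6 4 0 1 0 0 11 8 0 4 1 6 4 1

Derivation:
Move 1: P1 pit3 -> P1=[5,3,2,0,5,5](1) P2=[6,5,2,5,4,3](0)
Move 2: P1 pit4 -> P1=[5,3,2,0,0,6](2) P2=[7,6,3,5,4,3](0)
Move 3: P2 pit3 -> P1=[6,4,2,0,0,6](2) P2=[7,6,3,0,5,4](1)
Move 4: P1 pit5 -> P1=[6,4,2,0,0,0](3) P2=[8,7,4,1,6,4](1)
Move 5: P1 pit2 -> P1=[6,4,0,1,0,0](11) P2=[8,0,4,1,6,4](1)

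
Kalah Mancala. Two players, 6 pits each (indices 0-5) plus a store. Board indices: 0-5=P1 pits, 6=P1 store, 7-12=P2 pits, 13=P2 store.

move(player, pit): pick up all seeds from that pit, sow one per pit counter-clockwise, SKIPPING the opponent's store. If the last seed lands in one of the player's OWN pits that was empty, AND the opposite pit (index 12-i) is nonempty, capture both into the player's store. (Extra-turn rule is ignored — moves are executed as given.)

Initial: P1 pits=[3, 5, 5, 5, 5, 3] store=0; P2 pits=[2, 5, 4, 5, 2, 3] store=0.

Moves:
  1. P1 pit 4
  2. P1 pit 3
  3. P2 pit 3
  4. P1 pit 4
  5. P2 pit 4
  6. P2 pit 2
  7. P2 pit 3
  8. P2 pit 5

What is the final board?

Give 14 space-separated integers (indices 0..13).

Move 1: P1 pit4 -> P1=[3,5,5,5,0,4](1) P2=[3,6,5,5,2,3](0)
Move 2: P1 pit3 -> P1=[3,5,5,0,1,5](2) P2=[4,7,5,5,2,3](0)
Move 3: P2 pit3 -> P1=[4,6,5,0,1,5](2) P2=[4,7,5,0,3,4](1)
Move 4: P1 pit4 -> P1=[4,6,5,0,0,6](2) P2=[4,7,5,0,3,4](1)
Move 5: P2 pit4 -> P1=[5,6,5,0,0,6](2) P2=[4,7,5,0,0,5](2)
Move 6: P2 pit2 -> P1=[6,6,5,0,0,6](2) P2=[4,7,0,1,1,6](3)
Move 7: P2 pit3 -> P1=[6,6,5,0,0,6](2) P2=[4,7,0,0,2,6](3)
Move 8: P2 pit5 -> P1=[7,7,6,1,1,6](2) P2=[4,7,0,0,2,0](4)

Answer: 7 7 6 1 1 6 2 4 7 0 0 2 0 4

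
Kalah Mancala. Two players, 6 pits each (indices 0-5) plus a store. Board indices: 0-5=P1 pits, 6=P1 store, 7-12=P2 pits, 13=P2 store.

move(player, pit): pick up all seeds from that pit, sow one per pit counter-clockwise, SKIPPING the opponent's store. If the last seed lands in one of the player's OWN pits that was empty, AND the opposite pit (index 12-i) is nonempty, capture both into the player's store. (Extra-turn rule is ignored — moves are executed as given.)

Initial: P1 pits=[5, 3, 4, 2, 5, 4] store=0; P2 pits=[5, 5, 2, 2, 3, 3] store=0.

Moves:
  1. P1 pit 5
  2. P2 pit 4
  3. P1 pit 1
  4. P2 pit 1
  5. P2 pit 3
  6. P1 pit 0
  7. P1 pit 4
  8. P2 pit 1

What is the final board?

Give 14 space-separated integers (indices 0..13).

Move 1: P1 pit5 -> P1=[5,3,4,2,5,0](1) P2=[6,6,3,2,3,3](0)
Move 2: P2 pit4 -> P1=[6,3,4,2,5,0](1) P2=[6,6,3,2,0,4](1)
Move 3: P1 pit1 -> P1=[6,0,5,3,6,0](1) P2=[6,6,3,2,0,4](1)
Move 4: P2 pit1 -> P1=[7,0,5,3,6,0](1) P2=[6,0,4,3,1,5](2)
Move 5: P2 pit3 -> P1=[7,0,5,3,6,0](1) P2=[6,0,4,0,2,6](3)
Move 6: P1 pit0 -> P1=[0,1,6,4,7,1](2) P2=[7,0,4,0,2,6](3)
Move 7: P1 pit4 -> P1=[0,1,6,4,0,2](3) P2=[8,1,5,1,3,6](3)
Move 8: P2 pit1 -> P1=[0,1,6,4,0,2](3) P2=[8,0,6,1,3,6](3)

Answer: 0 1 6 4 0 2 3 8 0 6 1 3 6 3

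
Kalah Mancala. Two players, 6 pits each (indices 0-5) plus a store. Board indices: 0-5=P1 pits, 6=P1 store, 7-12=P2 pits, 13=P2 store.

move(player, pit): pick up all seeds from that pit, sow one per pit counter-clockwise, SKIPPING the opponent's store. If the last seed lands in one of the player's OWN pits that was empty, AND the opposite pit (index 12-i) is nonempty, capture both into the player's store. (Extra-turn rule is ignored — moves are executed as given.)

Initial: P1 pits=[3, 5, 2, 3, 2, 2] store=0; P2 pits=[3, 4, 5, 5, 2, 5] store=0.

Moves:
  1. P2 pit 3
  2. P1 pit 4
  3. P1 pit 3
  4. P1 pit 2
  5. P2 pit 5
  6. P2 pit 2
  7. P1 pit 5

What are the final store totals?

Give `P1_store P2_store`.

Move 1: P2 pit3 -> P1=[4,6,2,3,2,2](0) P2=[3,4,5,0,3,6](1)
Move 2: P1 pit4 -> P1=[4,6,2,3,0,3](1) P2=[3,4,5,0,3,6](1)
Move 3: P1 pit3 -> P1=[4,6,2,0,1,4](2) P2=[3,4,5,0,3,6](1)
Move 4: P1 pit2 -> P1=[4,6,0,1,2,4](2) P2=[3,4,5,0,3,6](1)
Move 5: P2 pit5 -> P1=[5,7,1,2,3,4](2) P2=[3,4,5,0,3,0](2)
Move 6: P2 pit2 -> P1=[6,7,1,2,3,4](2) P2=[3,4,0,1,4,1](3)
Move 7: P1 pit5 -> P1=[6,7,1,2,3,0](3) P2=[4,5,1,1,4,1](3)

Answer: 3 3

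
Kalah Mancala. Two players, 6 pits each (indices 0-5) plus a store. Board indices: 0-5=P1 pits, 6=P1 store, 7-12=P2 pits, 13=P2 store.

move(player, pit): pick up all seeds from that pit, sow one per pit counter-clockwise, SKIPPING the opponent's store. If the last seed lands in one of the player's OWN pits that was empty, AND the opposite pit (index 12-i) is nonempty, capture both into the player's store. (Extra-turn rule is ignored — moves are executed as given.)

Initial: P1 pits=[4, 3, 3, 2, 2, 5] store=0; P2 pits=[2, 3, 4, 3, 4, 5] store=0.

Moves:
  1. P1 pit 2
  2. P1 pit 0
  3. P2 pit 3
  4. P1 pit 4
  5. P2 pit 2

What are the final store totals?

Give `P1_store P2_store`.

Answer: 1 2

Derivation:
Move 1: P1 pit2 -> P1=[4,3,0,3,3,6](0) P2=[2,3,4,3,4,5](0)
Move 2: P1 pit0 -> P1=[0,4,1,4,4,6](0) P2=[2,3,4,3,4,5](0)
Move 3: P2 pit3 -> P1=[0,4,1,4,4,6](0) P2=[2,3,4,0,5,6](1)
Move 4: P1 pit4 -> P1=[0,4,1,4,0,7](1) P2=[3,4,4,0,5,6](1)
Move 5: P2 pit2 -> P1=[0,4,1,4,0,7](1) P2=[3,4,0,1,6,7](2)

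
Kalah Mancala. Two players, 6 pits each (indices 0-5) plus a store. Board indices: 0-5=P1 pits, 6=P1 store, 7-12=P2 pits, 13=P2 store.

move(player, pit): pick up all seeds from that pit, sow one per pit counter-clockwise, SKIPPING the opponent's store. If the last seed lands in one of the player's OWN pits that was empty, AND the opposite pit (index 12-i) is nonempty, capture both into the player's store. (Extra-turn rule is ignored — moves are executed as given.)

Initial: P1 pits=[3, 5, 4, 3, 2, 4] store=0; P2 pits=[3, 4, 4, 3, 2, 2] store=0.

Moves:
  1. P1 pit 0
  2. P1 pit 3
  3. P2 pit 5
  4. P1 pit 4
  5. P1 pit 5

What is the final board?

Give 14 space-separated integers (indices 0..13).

Answer: 1 6 5 0 0 0 3 6 5 5 4 3 0 1

Derivation:
Move 1: P1 pit0 -> P1=[0,6,5,4,2,4](0) P2=[3,4,4,3,2,2](0)
Move 2: P1 pit3 -> P1=[0,6,5,0,3,5](1) P2=[4,4,4,3,2,2](0)
Move 3: P2 pit5 -> P1=[1,6,5,0,3,5](1) P2=[4,4,4,3,2,0](1)
Move 4: P1 pit4 -> P1=[1,6,5,0,0,6](2) P2=[5,4,4,3,2,0](1)
Move 5: P1 pit5 -> P1=[1,6,5,0,0,0](3) P2=[6,5,5,4,3,0](1)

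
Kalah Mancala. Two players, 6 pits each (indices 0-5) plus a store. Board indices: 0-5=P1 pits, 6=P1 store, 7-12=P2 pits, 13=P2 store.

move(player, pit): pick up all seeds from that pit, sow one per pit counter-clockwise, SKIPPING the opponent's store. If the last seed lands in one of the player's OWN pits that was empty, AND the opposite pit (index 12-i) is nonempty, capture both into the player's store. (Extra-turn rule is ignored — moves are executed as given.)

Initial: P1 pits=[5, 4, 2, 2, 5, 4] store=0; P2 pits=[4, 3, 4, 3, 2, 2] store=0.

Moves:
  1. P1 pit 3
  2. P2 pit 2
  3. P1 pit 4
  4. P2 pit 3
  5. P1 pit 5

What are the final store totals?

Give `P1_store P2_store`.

Answer: 2 2

Derivation:
Move 1: P1 pit3 -> P1=[5,4,2,0,6,5](0) P2=[4,3,4,3,2,2](0)
Move 2: P2 pit2 -> P1=[5,4,2,0,6,5](0) P2=[4,3,0,4,3,3](1)
Move 3: P1 pit4 -> P1=[5,4,2,0,0,6](1) P2=[5,4,1,5,3,3](1)
Move 4: P2 pit3 -> P1=[6,5,2,0,0,6](1) P2=[5,4,1,0,4,4](2)
Move 5: P1 pit5 -> P1=[6,5,2,0,0,0](2) P2=[6,5,2,1,5,4](2)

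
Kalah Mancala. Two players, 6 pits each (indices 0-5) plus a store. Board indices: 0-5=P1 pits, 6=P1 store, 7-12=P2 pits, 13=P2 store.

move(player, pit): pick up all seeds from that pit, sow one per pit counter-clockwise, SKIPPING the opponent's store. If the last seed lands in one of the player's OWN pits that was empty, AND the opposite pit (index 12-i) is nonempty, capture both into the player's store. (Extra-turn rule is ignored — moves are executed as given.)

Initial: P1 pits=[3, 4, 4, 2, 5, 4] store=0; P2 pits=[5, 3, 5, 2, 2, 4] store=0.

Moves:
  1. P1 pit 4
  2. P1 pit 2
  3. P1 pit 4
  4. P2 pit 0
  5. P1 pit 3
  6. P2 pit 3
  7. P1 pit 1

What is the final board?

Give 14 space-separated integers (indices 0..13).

Answer: 3 0 1 1 2 9 3 0 5 7 0 4 6 2

Derivation:
Move 1: P1 pit4 -> P1=[3,4,4,2,0,5](1) P2=[6,4,6,2,2,4](0)
Move 2: P1 pit2 -> P1=[3,4,0,3,1,6](2) P2=[6,4,6,2,2,4](0)
Move 3: P1 pit4 -> P1=[3,4,0,3,0,7](2) P2=[6,4,6,2,2,4](0)
Move 4: P2 pit0 -> P1=[3,4,0,3,0,7](2) P2=[0,5,7,3,3,5](1)
Move 5: P1 pit3 -> P1=[3,4,0,0,1,8](3) P2=[0,5,7,3,3,5](1)
Move 6: P2 pit3 -> P1=[3,4,0,0,1,8](3) P2=[0,5,7,0,4,6](2)
Move 7: P1 pit1 -> P1=[3,0,1,1,2,9](3) P2=[0,5,7,0,4,6](2)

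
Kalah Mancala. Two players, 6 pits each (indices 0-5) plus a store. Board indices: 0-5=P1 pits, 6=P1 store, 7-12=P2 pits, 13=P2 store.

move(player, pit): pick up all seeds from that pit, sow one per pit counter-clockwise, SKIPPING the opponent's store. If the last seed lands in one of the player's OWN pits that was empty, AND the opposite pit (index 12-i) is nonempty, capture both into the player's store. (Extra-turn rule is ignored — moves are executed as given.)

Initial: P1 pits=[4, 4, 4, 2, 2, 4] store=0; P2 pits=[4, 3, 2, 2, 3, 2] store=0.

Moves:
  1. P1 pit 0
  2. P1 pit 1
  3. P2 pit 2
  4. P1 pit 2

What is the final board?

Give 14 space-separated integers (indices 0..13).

Answer: 0 0 0 5 5 6 2 5 4 0 3 4 2 0

Derivation:
Move 1: P1 pit0 -> P1=[0,5,5,3,3,4](0) P2=[4,3,2,2,3,2](0)
Move 2: P1 pit1 -> P1=[0,0,6,4,4,5](1) P2=[4,3,2,2,3,2](0)
Move 3: P2 pit2 -> P1=[0,0,6,4,4,5](1) P2=[4,3,0,3,4,2](0)
Move 4: P1 pit2 -> P1=[0,0,0,5,5,6](2) P2=[5,4,0,3,4,2](0)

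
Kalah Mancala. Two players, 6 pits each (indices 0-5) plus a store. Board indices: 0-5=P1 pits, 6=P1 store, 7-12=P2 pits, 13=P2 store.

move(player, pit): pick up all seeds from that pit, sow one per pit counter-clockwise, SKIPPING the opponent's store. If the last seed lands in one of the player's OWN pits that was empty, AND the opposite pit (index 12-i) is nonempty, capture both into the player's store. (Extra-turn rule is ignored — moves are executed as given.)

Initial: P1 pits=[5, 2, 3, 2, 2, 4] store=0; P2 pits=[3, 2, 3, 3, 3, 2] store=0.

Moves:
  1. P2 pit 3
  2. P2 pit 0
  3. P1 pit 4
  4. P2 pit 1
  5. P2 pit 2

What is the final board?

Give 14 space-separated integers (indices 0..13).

Answer: 6 2 0 2 0 5 1 0 0 0 2 6 4 6

Derivation:
Move 1: P2 pit3 -> P1=[5,2,3,2,2,4](0) P2=[3,2,3,0,4,3](1)
Move 2: P2 pit0 -> P1=[5,2,0,2,2,4](0) P2=[0,3,4,0,4,3](5)
Move 3: P1 pit4 -> P1=[5,2,0,2,0,5](1) P2=[0,3,4,0,4,3](5)
Move 4: P2 pit1 -> P1=[5,2,0,2,0,5](1) P2=[0,0,5,1,5,3](5)
Move 5: P2 pit2 -> P1=[6,2,0,2,0,5](1) P2=[0,0,0,2,6,4](6)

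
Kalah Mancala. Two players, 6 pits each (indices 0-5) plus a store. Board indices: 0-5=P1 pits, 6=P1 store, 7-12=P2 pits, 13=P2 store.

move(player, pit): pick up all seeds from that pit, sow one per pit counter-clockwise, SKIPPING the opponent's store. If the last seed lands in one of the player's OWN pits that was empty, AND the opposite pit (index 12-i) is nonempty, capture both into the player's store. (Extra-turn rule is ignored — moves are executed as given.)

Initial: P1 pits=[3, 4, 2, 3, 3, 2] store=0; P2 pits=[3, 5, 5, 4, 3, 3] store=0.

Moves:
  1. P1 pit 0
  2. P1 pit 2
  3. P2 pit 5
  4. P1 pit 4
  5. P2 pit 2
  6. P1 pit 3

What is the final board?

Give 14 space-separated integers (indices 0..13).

Answer: 2 6 0 0 1 5 2 5 7 0 5 4 1 2

Derivation:
Move 1: P1 pit0 -> P1=[0,5,3,4,3,2](0) P2=[3,5,5,4,3,3](0)
Move 2: P1 pit2 -> P1=[0,5,0,5,4,3](0) P2=[3,5,5,4,3,3](0)
Move 3: P2 pit5 -> P1=[1,6,0,5,4,3](0) P2=[3,5,5,4,3,0](1)
Move 4: P1 pit4 -> P1=[1,6,0,5,0,4](1) P2=[4,6,5,4,3,0](1)
Move 5: P2 pit2 -> P1=[2,6,0,5,0,4](1) P2=[4,6,0,5,4,1](2)
Move 6: P1 pit3 -> P1=[2,6,0,0,1,5](2) P2=[5,7,0,5,4,1](2)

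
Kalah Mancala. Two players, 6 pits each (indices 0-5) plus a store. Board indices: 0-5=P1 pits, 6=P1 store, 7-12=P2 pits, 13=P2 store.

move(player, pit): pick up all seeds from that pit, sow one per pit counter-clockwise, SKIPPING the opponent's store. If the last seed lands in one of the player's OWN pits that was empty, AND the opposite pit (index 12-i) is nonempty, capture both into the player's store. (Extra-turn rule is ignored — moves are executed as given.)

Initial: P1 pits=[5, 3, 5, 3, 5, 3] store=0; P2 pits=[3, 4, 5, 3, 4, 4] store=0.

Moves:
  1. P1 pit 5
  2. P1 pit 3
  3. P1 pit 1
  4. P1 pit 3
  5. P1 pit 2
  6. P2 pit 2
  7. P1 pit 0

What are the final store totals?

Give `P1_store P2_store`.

Move 1: P1 pit5 -> P1=[5,3,5,3,5,0](1) P2=[4,5,5,3,4,4](0)
Move 2: P1 pit3 -> P1=[5,3,5,0,6,1](2) P2=[4,5,5,3,4,4](0)
Move 3: P1 pit1 -> P1=[5,0,6,1,7,1](2) P2=[4,5,5,3,4,4](0)
Move 4: P1 pit3 -> P1=[5,0,6,0,8,1](2) P2=[4,5,5,3,4,4](0)
Move 5: P1 pit2 -> P1=[5,0,0,1,9,2](3) P2=[5,6,5,3,4,4](0)
Move 6: P2 pit2 -> P1=[6,0,0,1,9,2](3) P2=[5,6,0,4,5,5](1)
Move 7: P1 pit0 -> P1=[0,1,1,2,10,3](4) P2=[5,6,0,4,5,5](1)

Answer: 4 1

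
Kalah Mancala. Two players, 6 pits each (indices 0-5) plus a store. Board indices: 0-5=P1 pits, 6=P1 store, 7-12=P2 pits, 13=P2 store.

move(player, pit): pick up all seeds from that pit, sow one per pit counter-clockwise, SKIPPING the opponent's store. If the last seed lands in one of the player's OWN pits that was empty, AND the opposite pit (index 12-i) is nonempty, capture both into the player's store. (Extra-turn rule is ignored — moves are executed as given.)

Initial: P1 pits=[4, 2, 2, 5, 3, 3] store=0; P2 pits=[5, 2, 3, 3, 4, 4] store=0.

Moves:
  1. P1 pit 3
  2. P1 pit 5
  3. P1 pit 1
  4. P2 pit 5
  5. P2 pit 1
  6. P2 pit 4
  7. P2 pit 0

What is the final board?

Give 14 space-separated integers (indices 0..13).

Answer: 2 2 5 0 4 0 7 0 1 2 5 1 2 9

Derivation:
Move 1: P1 pit3 -> P1=[4,2,2,0,4,4](1) P2=[6,3,3,3,4,4](0)
Move 2: P1 pit5 -> P1=[4,2,2,0,4,0](2) P2=[7,4,4,3,4,4](0)
Move 3: P1 pit1 -> P1=[4,0,3,0,4,0](7) P2=[7,4,0,3,4,4](0)
Move 4: P2 pit5 -> P1=[5,1,4,0,4,0](7) P2=[7,4,0,3,4,0](1)
Move 5: P2 pit1 -> P1=[0,1,4,0,4,0](7) P2=[7,0,1,4,5,0](7)
Move 6: P2 pit4 -> P1=[1,2,5,0,4,0](7) P2=[7,0,1,4,0,1](8)
Move 7: P2 pit0 -> P1=[2,2,5,0,4,0](7) P2=[0,1,2,5,1,2](9)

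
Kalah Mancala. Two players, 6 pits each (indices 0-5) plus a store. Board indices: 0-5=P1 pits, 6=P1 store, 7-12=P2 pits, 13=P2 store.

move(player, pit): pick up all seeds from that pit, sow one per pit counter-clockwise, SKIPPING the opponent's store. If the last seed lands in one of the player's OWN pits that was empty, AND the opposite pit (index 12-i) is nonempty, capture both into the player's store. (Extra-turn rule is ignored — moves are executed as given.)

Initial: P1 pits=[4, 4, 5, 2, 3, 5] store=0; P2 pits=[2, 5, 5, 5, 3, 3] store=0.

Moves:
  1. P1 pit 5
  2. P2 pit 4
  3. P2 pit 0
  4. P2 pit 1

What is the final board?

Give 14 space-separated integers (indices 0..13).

Move 1: P1 pit5 -> P1=[4,4,5,2,3,0](1) P2=[3,6,6,6,3,3](0)
Move 2: P2 pit4 -> P1=[5,4,5,2,3,0](1) P2=[3,6,6,6,0,4](1)
Move 3: P2 pit0 -> P1=[5,4,5,2,3,0](1) P2=[0,7,7,7,0,4](1)
Move 4: P2 pit1 -> P1=[6,5,5,2,3,0](1) P2=[0,0,8,8,1,5](2)

Answer: 6 5 5 2 3 0 1 0 0 8 8 1 5 2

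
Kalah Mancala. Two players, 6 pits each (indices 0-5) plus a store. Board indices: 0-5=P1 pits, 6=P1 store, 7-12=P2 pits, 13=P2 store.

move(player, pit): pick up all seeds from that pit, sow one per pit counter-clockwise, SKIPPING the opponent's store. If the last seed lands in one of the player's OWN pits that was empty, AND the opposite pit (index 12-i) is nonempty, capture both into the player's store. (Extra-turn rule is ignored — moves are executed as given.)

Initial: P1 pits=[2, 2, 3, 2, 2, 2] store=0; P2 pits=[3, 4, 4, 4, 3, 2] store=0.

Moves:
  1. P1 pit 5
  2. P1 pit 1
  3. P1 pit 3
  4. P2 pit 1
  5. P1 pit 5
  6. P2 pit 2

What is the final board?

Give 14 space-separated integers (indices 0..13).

Answer: 3 0 4 0 3 0 3 4 0 0 6 5 4 1

Derivation:
Move 1: P1 pit5 -> P1=[2,2,3,2,2,0](1) P2=[4,4,4,4,3,2](0)
Move 2: P1 pit1 -> P1=[2,0,4,3,2,0](1) P2=[4,4,4,4,3,2](0)
Move 3: P1 pit3 -> P1=[2,0,4,0,3,1](2) P2=[4,4,4,4,3,2](0)
Move 4: P2 pit1 -> P1=[2,0,4,0,3,1](2) P2=[4,0,5,5,4,3](0)
Move 5: P1 pit5 -> P1=[2,0,4,0,3,0](3) P2=[4,0,5,5,4,3](0)
Move 6: P2 pit2 -> P1=[3,0,4,0,3,0](3) P2=[4,0,0,6,5,4](1)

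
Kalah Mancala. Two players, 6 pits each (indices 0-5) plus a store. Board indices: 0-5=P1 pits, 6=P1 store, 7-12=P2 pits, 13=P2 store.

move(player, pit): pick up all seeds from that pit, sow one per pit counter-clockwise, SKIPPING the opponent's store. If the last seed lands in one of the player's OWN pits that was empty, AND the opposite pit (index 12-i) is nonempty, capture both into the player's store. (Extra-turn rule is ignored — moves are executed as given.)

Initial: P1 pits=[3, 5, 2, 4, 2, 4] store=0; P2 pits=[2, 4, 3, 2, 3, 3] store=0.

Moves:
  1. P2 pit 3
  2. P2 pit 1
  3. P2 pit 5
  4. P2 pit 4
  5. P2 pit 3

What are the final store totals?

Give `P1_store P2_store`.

Answer: 0 10

Derivation:
Move 1: P2 pit3 -> P1=[3,5,2,4,2,4](0) P2=[2,4,3,0,4,4](0)
Move 2: P2 pit1 -> P1=[3,5,2,4,2,4](0) P2=[2,0,4,1,5,5](0)
Move 3: P2 pit5 -> P1=[4,6,3,5,2,4](0) P2=[2,0,4,1,5,0](1)
Move 4: P2 pit4 -> P1=[5,7,4,5,2,4](0) P2=[2,0,4,1,0,1](2)
Move 5: P2 pit3 -> P1=[5,0,4,5,2,4](0) P2=[2,0,4,0,0,1](10)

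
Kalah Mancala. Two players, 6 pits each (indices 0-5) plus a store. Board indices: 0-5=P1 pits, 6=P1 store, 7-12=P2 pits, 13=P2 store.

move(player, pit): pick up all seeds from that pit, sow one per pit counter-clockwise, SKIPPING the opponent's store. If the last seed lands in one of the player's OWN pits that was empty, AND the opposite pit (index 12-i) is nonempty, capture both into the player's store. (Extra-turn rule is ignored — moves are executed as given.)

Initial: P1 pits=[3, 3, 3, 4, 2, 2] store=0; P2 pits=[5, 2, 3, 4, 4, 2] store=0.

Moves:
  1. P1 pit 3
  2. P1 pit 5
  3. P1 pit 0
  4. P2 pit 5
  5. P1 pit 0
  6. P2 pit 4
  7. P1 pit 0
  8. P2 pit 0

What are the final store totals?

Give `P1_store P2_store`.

Answer: 6 3

Derivation:
Move 1: P1 pit3 -> P1=[3,3,3,0,3,3](1) P2=[6,2,3,4,4,2](0)
Move 2: P1 pit5 -> P1=[3,3,3,0,3,0](2) P2=[7,3,3,4,4,2](0)
Move 3: P1 pit0 -> P1=[0,4,4,0,3,0](6) P2=[7,3,0,4,4,2](0)
Move 4: P2 pit5 -> P1=[1,4,4,0,3,0](6) P2=[7,3,0,4,4,0](1)
Move 5: P1 pit0 -> P1=[0,5,4,0,3,0](6) P2=[7,3,0,4,4,0](1)
Move 6: P2 pit4 -> P1=[1,6,4,0,3,0](6) P2=[7,3,0,4,0,1](2)
Move 7: P1 pit0 -> P1=[0,7,4,0,3,0](6) P2=[7,3,0,4,0,1](2)
Move 8: P2 pit0 -> P1=[1,7,4,0,3,0](6) P2=[0,4,1,5,1,2](3)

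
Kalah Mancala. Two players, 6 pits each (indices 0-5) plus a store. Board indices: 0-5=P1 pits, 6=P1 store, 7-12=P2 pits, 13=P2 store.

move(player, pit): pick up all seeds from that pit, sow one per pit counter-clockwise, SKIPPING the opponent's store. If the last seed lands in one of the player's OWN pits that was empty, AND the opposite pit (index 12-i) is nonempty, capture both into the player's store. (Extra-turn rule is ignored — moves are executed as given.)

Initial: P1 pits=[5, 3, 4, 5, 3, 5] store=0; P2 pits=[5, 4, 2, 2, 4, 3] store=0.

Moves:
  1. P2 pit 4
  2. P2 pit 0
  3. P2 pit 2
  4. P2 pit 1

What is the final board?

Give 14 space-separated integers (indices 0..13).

Answer: 6 4 4 5 3 5 0 0 0 1 5 3 7 2

Derivation:
Move 1: P2 pit4 -> P1=[6,4,4,5,3,5](0) P2=[5,4,2,2,0,4](1)
Move 2: P2 pit0 -> P1=[6,4,4,5,3,5](0) P2=[0,5,3,3,1,5](1)
Move 3: P2 pit2 -> P1=[6,4,4,5,3,5](0) P2=[0,5,0,4,2,6](1)
Move 4: P2 pit1 -> P1=[6,4,4,5,3,5](0) P2=[0,0,1,5,3,7](2)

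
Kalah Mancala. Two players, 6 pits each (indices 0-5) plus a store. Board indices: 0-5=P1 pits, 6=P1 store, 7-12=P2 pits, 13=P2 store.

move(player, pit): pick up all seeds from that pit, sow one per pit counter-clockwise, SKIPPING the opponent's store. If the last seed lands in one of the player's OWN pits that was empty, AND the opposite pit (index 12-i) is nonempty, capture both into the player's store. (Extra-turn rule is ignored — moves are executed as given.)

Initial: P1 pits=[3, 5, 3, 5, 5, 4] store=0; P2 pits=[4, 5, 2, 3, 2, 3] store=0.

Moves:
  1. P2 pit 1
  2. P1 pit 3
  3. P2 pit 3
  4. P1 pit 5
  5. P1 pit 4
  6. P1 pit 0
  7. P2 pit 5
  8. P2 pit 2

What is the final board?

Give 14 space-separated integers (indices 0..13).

Move 1: P2 pit1 -> P1=[3,5,3,5,5,4](0) P2=[4,0,3,4,3,4](1)
Move 2: P1 pit3 -> P1=[3,5,3,0,6,5](1) P2=[5,1,3,4,3,4](1)
Move 3: P2 pit3 -> P1=[4,5,3,0,6,5](1) P2=[5,1,3,0,4,5](2)
Move 4: P1 pit5 -> P1=[4,5,3,0,6,0](2) P2=[6,2,4,1,4,5](2)
Move 5: P1 pit4 -> P1=[4,5,3,0,0,1](3) P2=[7,3,5,2,4,5](2)
Move 6: P1 pit0 -> P1=[0,6,4,1,0,1](7) P2=[7,0,5,2,4,5](2)
Move 7: P2 pit5 -> P1=[1,7,5,2,0,1](7) P2=[7,0,5,2,4,0](3)
Move 8: P2 pit2 -> P1=[2,7,5,2,0,1](7) P2=[7,0,0,3,5,1](4)

Answer: 2 7 5 2 0 1 7 7 0 0 3 5 1 4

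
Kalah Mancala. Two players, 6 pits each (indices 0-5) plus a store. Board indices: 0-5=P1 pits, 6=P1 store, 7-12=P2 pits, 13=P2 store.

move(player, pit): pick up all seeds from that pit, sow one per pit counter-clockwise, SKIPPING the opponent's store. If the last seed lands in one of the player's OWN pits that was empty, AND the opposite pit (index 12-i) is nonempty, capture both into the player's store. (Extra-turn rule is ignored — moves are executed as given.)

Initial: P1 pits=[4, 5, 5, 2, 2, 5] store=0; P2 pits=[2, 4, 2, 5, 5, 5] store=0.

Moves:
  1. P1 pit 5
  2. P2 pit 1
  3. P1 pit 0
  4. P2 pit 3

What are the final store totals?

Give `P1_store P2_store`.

Answer: 1 2

Derivation:
Move 1: P1 pit5 -> P1=[4,5,5,2,2,0](1) P2=[3,5,3,6,5,5](0)
Move 2: P2 pit1 -> P1=[4,5,5,2,2,0](1) P2=[3,0,4,7,6,6](1)
Move 3: P1 pit0 -> P1=[0,6,6,3,3,0](1) P2=[3,0,4,7,6,6](1)
Move 4: P2 pit3 -> P1=[1,7,7,4,3,0](1) P2=[3,0,4,0,7,7](2)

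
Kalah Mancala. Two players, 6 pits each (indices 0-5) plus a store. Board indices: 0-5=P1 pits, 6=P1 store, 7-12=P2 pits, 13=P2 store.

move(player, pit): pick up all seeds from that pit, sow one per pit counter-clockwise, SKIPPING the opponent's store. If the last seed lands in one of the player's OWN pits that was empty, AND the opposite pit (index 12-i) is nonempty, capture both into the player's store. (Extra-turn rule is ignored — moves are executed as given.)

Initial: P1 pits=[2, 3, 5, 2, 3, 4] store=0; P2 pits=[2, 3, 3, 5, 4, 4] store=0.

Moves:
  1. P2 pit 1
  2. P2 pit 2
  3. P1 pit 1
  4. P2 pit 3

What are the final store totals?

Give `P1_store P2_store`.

Answer: 0 2

Derivation:
Move 1: P2 pit1 -> P1=[2,3,5,2,3,4](0) P2=[2,0,4,6,5,4](0)
Move 2: P2 pit2 -> P1=[2,3,5,2,3,4](0) P2=[2,0,0,7,6,5](1)
Move 3: P1 pit1 -> P1=[2,0,6,3,4,4](0) P2=[2,0,0,7,6,5](1)
Move 4: P2 pit3 -> P1=[3,1,7,4,4,4](0) P2=[2,0,0,0,7,6](2)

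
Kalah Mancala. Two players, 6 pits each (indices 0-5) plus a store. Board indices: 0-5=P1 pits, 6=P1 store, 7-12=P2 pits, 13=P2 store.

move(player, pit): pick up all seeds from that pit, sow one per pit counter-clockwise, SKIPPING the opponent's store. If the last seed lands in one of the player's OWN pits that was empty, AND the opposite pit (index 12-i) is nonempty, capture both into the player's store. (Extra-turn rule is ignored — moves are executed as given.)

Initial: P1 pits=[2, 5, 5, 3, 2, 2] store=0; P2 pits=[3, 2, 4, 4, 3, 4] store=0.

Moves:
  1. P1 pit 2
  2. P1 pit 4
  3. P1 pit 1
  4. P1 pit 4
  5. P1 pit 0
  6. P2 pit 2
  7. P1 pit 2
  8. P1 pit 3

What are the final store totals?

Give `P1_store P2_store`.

Move 1: P1 pit2 -> P1=[2,5,0,4,3,3](1) P2=[4,2,4,4,3,4](0)
Move 2: P1 pit4 -> P1=[2,5,0,4,0,4](2) P2=[5,2,4,4,3,4](0)
Move 3: P1 pit1 -> P1=[2,0,1,5,1,5](3) P2=[5,2,4,4,3,4](0)
Move 4: P1 pit4 -> P1=[2,0,1,5,0,6](3) P2=[5,2,4,4,3,4](0)
Move 5: P1 pit0 -> P1=[0,1,2,5,0,6](3) P2=[5,2,4,4,3,4](0)
Move 6: P2 pit2 -> P1=[0,1,2,5,0,6](3) P2=[5,2,0,5,4,5](1)
Move 7: P1 pit2 -> P1=[0,1,0,6,0,6](6) P2=[5,0,0,5,4,5](1)
Move 8: P1 pit3 -> P1=[0,1,0,0,1,7](7) P2=[6,1,1,5,4,5](1)

Answer: 7 1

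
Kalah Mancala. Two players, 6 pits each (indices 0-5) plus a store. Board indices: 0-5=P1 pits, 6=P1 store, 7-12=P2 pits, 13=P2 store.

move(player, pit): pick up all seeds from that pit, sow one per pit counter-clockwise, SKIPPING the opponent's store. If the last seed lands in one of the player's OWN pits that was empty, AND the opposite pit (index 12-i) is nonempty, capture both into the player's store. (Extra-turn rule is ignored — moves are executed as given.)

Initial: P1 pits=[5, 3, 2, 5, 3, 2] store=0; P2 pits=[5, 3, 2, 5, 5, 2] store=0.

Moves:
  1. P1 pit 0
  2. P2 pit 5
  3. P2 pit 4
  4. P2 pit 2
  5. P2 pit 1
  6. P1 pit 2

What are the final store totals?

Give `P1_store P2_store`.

Answer: 1 8

Derivation:
Move 1: P1 pit0 -> P1=[0,4,3,6,4,3](0) P2=[5,3,2,5,5,2](0)
Move 2: P2 pit5 -> P1=[1,4,3,6,4,3](0) P2=[5,3,2,5,5,0](1)
Move 3: P2 pit4 -> P1=[2,5,4,6,4,3](0) P2=[5,3,2,5,0,1](2)
Move 4: P2 pit2 -> P1=[2,0,4,6,4,3](0) P2=[5,3,0,6,0,1](8)
Move 5: P2 pit1 -> P1=[2,0,4,6,4,3](0) P2=[5,0,1,7,1,1](8)
Move 6: P1 pit2 -> P1=[2,0,0,7,5,4](1) P2=[5,0,1,7,1,1](8)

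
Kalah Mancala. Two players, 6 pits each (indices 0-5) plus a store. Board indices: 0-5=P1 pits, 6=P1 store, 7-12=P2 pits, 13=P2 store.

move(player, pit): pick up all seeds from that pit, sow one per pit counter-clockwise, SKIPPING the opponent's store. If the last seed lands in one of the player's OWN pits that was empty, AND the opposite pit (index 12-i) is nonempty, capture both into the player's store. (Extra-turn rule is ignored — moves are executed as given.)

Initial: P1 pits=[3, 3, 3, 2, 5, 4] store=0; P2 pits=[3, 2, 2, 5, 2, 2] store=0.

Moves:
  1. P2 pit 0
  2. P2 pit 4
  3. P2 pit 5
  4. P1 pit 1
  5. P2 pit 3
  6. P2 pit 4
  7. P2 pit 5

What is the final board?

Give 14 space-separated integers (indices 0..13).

Move 1: P2 pit0 -> P1=[3,3,3,2,5,4](0) P2=[0,3,3,6,2,2](0)
Move 2: P2 pit4 -> P1=[3,3,3,2,5,4](0) P2=[0,3,3,6,0,3](1)
Move 3: P2 pit5 -> P1=[4,4,3,2,5,4](0) P2=[0,3,3,6,0,0](2)
Move 4: P1 pit1 -> P1=[4,0,4,3,6,5](0) P2=[0,3,3,6,0,0](2)
Move 5: P2 pit3 -> P1=[5,1,5,3,6,5](0) P2=[0,3,3,0,1,1](3)
Move 6: P2 pit4 -> P1=[5,1,5,3,6,5](0) P2=[0,3,3,0,0,2](3)
Move 7: P2 pit5 -> P1=[6,1,5,3,6,5](0) P2=[0,3,3,0,0,0](4)

Answer: 6 1 5 3 6 5 0 0 3 3 0 0 0 4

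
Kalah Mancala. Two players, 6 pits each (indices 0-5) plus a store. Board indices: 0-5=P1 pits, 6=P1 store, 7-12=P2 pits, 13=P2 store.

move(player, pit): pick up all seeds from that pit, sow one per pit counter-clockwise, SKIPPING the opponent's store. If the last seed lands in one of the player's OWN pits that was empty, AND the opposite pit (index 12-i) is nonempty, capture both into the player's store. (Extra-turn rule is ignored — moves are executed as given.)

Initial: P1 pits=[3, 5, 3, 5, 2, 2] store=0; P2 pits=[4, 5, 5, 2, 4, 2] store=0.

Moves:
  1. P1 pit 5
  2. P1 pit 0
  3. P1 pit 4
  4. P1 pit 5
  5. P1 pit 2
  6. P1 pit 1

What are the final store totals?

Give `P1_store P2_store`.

Answer: 5 0

Derivation:
Move 1: P1 pit5 -> P1=[3,5,3,5,2,0](1) P2=[5,5,5,2,4,2](0)
Move 2: P1 pit0 -> P1=[0,6,4,6,2,0](1) P2=[5,5,5,2,4,2](0)
Move 3: P1 pit4 -> P1=[0,6,4,6,0,1](2) P2=[5,5,5,2,4,2](0)
Move 4: P1 pit5 -> P1=[0,6,4,6,0,0](3) P2=[5,5,5,2,4,2](0)
Move 5: P1 pit2 -> P1=[0,6,0,7,1,1](4) P2=[5,5,5,2,4,2](0)
Move 6: P1 pit1 -> P1=[0,0,1,8,2,2](5) P2=[6,5,5,2,4,2](0)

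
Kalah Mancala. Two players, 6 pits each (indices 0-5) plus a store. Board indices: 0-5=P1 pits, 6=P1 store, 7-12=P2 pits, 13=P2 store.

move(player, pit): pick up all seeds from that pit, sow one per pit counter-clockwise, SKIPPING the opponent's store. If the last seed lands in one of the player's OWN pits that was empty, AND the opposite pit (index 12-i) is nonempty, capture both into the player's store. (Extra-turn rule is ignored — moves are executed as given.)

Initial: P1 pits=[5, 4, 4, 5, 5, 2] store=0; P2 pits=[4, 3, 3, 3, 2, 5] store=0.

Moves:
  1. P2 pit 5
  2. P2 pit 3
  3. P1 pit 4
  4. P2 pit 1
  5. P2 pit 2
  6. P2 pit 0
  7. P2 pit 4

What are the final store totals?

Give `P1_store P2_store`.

Move 1: P2 pit5 -> P1=[6,5,5,6,5,2](0) P2=[4,3,3,3,2,0](1)
Move 2: P2 pit3 -> P1=[6,5,5,6,5,2](0) P2=[4,3,3,0,3,1](2)
Move 3: P1 pit4 -> P1=[6,5,5,6,0,3](1) P2=[5,4,4,0,3,1](2)
Move 4: P2 pit1 -> P1=[6,5,5,6,0,3](1) P2=[5,0,5,1,4,2](2)
Move 5: P2 pit2 -> P1=[7,5,5,6,0,3](1) P2=[5,0,0,2,5,3](3)
Move 6: P2 pit0 -> P1=[7,5,5,6,0,3](1) P2=[0,1,1,3,6,4](3)
Move 7: P2 pit4 -> P1=[8,6,6,7,0,3](1) P2=[0,1,1,3,0,5](4)

Answer: 1 4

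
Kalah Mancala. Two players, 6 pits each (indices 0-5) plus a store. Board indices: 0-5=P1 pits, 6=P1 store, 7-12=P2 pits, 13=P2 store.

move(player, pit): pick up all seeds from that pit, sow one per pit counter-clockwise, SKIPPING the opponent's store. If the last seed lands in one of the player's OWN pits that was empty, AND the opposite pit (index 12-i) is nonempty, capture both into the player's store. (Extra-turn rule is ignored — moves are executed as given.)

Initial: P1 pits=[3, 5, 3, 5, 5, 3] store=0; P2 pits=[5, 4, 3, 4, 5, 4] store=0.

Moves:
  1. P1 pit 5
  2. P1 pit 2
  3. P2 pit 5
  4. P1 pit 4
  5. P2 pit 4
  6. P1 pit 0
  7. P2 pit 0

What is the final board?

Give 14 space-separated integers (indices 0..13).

Answer: 0 8 3 7 1 2 9 0 7 4 5 0 1 2

Derivation:
Move 1: P1 pit5 -> P1=[3,5,3,5,5,0](1) P2=[6,5,3,4,5,4](0)
Move 2: P1 pit2 -> P1=[3,5,0,6,6,0](8) P2=[0,5,3,4,5,4](0)
Move 3: P2 pit5 -> P1=[4,6,1,6,6,0](8) P2=[0,5,3,4,5,0](1)
Move 4: P1 pit4 -> P1=[4,6,1,6,0,1](9) P2=[1,6,4,5,5,0](1)
Move 5: P2 pit4 -> P1=[5,7,2,6,0,1](9) P2=[1,6,4,5,0,1](2)
Move 6: P1 pit0 -> P1=[0,8,3,7,1,2](9) P2=[1,6,4,5,0,1](2)
Move 7: P2 pit0 -> P1=[0,8,3,7,1,2](9) P2=[0,7,4,5,0,1](2)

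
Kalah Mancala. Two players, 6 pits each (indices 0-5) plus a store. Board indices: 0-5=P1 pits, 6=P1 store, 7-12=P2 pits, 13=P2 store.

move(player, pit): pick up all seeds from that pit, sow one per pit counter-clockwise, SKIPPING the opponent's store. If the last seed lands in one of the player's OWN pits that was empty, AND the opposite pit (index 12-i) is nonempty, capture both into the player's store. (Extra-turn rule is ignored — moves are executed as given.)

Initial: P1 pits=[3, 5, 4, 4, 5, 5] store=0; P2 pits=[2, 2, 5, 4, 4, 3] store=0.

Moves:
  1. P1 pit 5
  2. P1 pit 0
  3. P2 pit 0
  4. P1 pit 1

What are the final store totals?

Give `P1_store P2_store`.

Answer: 2 0

Derivation:
Move 1: P1 pit5 -> P1=[3,5,4,4,5,0](1) P2=[3,3,6,5,4,3](0)
Move 2: P1 pit0 -> P1=[0,6,5,5,5,0](1) P2=[3,3,6,5,4,3](0)
Move 3: P2 pit0 -> P1=[0,6,5,5,5,0](1) P2=[0,4,7,6,4,3](0)
Move 4: P1 pit1 -> P1=[0,0,6,6,6,1](2) P2=[1,4,7,6,4,3](0)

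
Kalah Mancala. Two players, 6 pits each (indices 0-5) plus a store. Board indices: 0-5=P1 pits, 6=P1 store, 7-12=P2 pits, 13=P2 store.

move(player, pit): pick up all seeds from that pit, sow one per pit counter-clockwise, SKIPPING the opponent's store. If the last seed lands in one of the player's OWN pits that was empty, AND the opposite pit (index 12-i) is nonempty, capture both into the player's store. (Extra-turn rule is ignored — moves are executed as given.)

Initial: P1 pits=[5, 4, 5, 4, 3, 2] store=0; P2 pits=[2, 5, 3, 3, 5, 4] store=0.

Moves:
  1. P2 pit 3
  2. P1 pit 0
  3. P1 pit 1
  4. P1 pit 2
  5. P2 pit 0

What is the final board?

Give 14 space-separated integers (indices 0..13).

Answer: 0 0 0 7 6 5 2 0 7 5 1 6 5 1

Derivation:
Move 1: P2 pit3 -> P1=[5,4,5,4,3,2](0) P2=[2,5,3,0,6,5](1)
Move 2: P1 pit0 -> P1=[0,5,6,5,4,3](0) P2=[2,5,3,0,6,5](1)
Move 3: P1 pit1 -> P1=[0,0,7,6,5,4](1) P2=[2,5,3,0,6,5](1)
Move 4: P1 pit2 -> P1=[0,0,0,7,6,5](2) P2=[3,6,4,0,6,5](1)
Move 5: P2 pit0 -> P1=[0,0,0,7,6,5](2) P2=[0,7,5,1,6,5](1)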